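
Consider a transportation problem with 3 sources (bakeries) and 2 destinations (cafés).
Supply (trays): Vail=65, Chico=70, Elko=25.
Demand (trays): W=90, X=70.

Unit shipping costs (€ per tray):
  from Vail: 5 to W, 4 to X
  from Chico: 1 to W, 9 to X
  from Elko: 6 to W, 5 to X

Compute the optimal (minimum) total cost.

475

An optimal shipping plan:
  Vail to W: 20 trays
  Vail to X: 45 trays
  Chico to W: 70 trays
  Elko to X: 25 trays
Total cost = €475.
(Supply check: Vail ships 65; Chico ships 70; Elko ships 25.)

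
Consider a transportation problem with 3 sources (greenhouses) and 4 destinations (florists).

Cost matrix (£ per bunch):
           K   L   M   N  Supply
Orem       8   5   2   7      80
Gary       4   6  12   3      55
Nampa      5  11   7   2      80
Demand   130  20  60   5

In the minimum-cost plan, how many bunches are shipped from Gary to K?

55

Solving gives:
  Orem to L: 20 × £5 = £100
  Orem to M: 60 × £2 = £120
  Gary to K: 55 × £4 = £220
  Nampa to K: 75 × £5 = £375
  Nampa to N: 5 × £2 = £10
Total cost = £825.
So Gary→K carries 55 bunches.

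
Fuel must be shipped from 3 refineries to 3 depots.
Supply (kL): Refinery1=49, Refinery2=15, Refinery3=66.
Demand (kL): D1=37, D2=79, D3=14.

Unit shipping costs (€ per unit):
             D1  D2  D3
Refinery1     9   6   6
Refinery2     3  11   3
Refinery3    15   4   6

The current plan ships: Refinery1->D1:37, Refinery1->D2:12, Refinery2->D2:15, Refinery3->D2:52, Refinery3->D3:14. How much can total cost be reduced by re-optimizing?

193

Current plan cost = 37·9 + 12·6 + 15·11 + 52·4 + 14·6 = €862.
Optimal plan:
  Refinery1→D1: 22 × €9 = €198
  Refinery1→D2: 13 × €6 = €78
  Refinery1→D3: 14 × €6 = €84
  Refinery2→D1: 15 × €3 = €45
  Refinery3→D2: 66 × €4 = €264
Optimal cost = €669.
Saving = 862 − 669 = €193.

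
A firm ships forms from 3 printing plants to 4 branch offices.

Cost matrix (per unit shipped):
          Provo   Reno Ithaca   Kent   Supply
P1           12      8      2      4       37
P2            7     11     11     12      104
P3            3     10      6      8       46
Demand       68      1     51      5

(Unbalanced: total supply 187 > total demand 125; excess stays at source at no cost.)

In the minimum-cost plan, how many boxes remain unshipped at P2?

Minimum-cost shipments:
  P1 to Ithaca: 37 × 2 = 74
  P2 to Provo: 41 × 7 = 287
  P2 to Reno: 1 × 11 = 11
  P3 to Provo: 27 × 3 = 81
  P3 to Ithaca: 14 × 6 = 84
  P3 to Kent: 5 × 8 = 40
Total cost = 577.
P2 ships 42 of its 104, leaving 62.

62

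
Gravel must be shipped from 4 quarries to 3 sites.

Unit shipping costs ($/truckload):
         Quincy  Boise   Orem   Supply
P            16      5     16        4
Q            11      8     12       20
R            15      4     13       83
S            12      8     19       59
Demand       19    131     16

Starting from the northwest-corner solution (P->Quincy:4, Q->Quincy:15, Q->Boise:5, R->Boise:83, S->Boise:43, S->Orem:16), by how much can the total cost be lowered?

129

Current plan cost = 4·16 + 15·11 + 5·8 + 83·4 + 43·8 + 16·19 = $1249.
Optimal plan:
  P→Boise: 4 × $5 = $20
  Q→Quincy: 4 × $11 = $44
  Q→Orem: 16 × $12 = $192
  R→Boise: 83 × $4 = $332
  S→Quincy: 15 × $12 = $180
  S→Boise: 44 × $8 = $352
Optimal cost = $1120.
Saving = 1249 − 1120 = $129.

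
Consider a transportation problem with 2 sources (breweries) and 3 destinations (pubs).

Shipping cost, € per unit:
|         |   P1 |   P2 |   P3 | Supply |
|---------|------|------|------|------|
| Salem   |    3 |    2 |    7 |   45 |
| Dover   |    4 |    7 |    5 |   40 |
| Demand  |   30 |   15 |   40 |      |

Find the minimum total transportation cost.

An optimal shipping plan:
  Salem→P1: 30 × €3 = €90
  Salem→P2: 15 × €2 = €30
  Dover→P3: 40 × €5 = €200
Total = 90 + 30 + 200 = €320.

320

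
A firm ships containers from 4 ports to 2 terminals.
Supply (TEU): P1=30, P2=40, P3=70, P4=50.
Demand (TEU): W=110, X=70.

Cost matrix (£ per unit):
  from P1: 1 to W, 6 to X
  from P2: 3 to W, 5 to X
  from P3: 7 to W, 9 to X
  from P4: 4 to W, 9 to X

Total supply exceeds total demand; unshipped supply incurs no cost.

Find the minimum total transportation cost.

One minimum-cost allocation:
  P1–W: 30 × £1 = £30
  P2–X: 40 × £5 = £200
  P3–W: 30 × £7 = £210
  P3–X: 30 × £9 = £270
  P4–W: 50 × £4 = £200
Total = 30 + 200 + 210 + 270 + 200 = £910.

910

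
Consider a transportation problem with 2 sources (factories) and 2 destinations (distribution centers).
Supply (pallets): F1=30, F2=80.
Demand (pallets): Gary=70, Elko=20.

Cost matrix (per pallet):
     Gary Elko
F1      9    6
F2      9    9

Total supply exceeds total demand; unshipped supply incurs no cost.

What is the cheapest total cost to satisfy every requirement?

A cheapest plan:
  F1→Gary: 10 × 9 = 90
  F1→Elko: 20 × 6 = 120
  F2→Gary: 60 × 9 = 540
Total = 90 + 120 + 540 = 750.
(Supply check: F1 ships 30; F2 ships 60.)

750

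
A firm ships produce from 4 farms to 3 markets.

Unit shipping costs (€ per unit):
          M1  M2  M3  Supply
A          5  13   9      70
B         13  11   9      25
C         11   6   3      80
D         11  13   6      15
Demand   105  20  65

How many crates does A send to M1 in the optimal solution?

70

The minimum-cost plan:
  A–M1: 70 × €5 = €350
  B–M1: 25 × €13 = €325
  C–M2: 20 × €6 = €120
  C–M3: 60 × €3 = €180
  D–M1: 10 × €11 = €110
  D–M3: 5 × €6 = €30
Total cost = €1115.
So A→M1 carries 70 crates.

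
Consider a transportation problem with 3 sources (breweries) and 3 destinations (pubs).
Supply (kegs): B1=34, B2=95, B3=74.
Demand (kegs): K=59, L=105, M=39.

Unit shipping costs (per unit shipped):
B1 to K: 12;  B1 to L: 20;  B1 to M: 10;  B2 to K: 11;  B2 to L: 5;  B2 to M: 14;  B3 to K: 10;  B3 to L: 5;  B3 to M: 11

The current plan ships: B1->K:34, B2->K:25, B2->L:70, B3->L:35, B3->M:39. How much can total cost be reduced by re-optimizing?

Current plan cost = 34·12 + 25·11 + 70·5 + 35·5 + 39·11 = 1637.
Optimal plan:
  B1–M: 34 × 10 = 340
  B2–L: 95 × 5 = 475
  B3–K: 59 × 10 = 590
  B3–L: 10 × 5 = 50
  B3–M: 5 × 11 = 55
Optimal cost = 1510.
Saving = 1637 − 1510 = 127.

127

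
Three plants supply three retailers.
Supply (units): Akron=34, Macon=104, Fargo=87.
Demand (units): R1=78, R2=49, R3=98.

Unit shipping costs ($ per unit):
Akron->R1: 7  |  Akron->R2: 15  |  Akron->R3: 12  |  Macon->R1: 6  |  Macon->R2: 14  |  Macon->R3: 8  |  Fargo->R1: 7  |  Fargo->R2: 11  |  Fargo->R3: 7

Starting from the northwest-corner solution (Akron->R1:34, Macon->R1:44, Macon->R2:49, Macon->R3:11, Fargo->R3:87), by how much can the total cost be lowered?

Current plan cost = 34·7 + 44·6 + 49·14 + 11·8 + 87·7 = $1885.
Optimal plan:
  Akron→R1: 34 × $7 = $238
  Macon→R1: 44 × $6 = $264
  Macon→R3: 60 × $8 = $480
  Fargo→R2: 49 × $11 = $539
  Fargo→R3: 38 × $7 = $266
Optimal cost = $1787.
Saving = 1885 − 1787 = $98.

98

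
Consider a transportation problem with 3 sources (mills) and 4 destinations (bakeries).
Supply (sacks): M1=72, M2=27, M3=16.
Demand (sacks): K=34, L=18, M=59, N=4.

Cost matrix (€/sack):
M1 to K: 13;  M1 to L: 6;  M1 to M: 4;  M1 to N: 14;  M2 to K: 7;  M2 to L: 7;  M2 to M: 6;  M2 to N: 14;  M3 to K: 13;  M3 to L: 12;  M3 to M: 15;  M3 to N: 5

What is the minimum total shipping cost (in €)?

674

A cheapest plan:
  M1–L: 13 × €6 = €78
  M1–M: 59 × €4 = €236
  M2–K: 27 × €7 = €189
  M3–K: 7 × €13 = €91
  M3–L: 5 × €12 = €60
  M3–N: 4 × €5 = €20
Total = 78 + 236 + 189 + 91 + 60 + 20 = €674.
(Supply check: M1 ships 72; M2 ships 27; M3 ships 16.)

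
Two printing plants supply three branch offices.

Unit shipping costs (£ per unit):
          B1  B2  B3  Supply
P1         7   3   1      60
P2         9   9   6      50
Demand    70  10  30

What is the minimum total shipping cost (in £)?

650

Optimal allocation:
  P1->B1: 20 × £7 = £140
  P1->B2: 10 × £3 = £30
  P1->B3: 30 × £1 = £30
  P2->B1: 50 × £9 = £450
Total = 140 + 30 + 30 + 450 = £650.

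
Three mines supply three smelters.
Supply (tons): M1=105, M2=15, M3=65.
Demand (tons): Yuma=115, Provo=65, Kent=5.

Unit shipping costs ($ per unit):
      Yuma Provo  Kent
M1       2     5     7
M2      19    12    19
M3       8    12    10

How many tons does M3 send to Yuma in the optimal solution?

60

Optimal shipments:
  M1->Yuma: 55 × $2 = $110
  M1->Provo: 50 × $5 = $250
  M2->Provo: 15 × $12 = $180
  M3->Yuma: 60 × $8 = $480
  M3->Kent: 5 × $10 = $50
Total cost = $1070.
So M3→Yuma carries 60 tons.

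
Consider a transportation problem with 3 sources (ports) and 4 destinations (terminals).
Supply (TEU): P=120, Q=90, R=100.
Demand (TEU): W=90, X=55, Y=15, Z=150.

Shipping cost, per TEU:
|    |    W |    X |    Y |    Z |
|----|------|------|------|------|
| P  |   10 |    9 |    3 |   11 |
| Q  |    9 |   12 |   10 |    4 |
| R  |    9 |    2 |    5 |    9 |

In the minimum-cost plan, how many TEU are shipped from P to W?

Solving gives:
  P–W: 90 × 10 = 900
  P–Y: 15 × 3 = 45
  P–Z: 15 × 11 = 165
  Q–Z: 90 × 4 = 360
  R–X: 55 × 2 = 110
  R–Z: 45 × 9 = 405
Total cost = 1985.
So P→W carries 90 TEU.

90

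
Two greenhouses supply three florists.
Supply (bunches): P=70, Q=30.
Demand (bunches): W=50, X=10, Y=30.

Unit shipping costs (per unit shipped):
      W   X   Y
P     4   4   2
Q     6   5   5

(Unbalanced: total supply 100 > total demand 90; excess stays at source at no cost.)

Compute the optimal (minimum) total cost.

330

Optimal allocation:
  P→W: 40 × 4 = 160
  P→Y: 30 × 2 = 60
  Q→W: 10 × 6 = 60
  Q→X: 10 × 5 = 50
Total = 160 + 60 + 60 + 50 = 330.
(Supply check: P ships 70; Q ships 20.)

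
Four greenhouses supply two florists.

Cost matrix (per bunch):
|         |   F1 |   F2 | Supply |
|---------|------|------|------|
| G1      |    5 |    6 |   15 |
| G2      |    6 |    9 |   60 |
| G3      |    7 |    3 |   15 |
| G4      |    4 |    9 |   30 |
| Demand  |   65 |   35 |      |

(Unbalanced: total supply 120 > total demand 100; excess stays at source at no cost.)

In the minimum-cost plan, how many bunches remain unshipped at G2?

20

An optimal plan:
  G1 to F2: 15 bunches
  G2 to F1: 35 bunches
  G2 to F2: 5 bunches
  G3 to F2: 15 bunches
  G4 to F1: 30 bunches
Total cost = 510.
G2 ships 40 of its 60, leaving 20.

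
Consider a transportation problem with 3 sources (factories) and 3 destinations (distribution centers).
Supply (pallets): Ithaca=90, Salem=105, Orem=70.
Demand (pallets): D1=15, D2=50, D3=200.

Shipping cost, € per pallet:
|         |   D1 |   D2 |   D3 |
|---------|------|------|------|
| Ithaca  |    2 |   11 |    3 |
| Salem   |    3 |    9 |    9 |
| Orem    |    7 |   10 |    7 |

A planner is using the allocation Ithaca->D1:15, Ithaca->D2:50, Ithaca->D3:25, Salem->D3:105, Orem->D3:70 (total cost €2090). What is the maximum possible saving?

475

Current plan cost = 15·2 + 50·11 + 25·3 + 105·9 + 70·7 = €2090.
Optimal plan:
  Ithaca to D3: 90 pallets
  Salem to D1: 15 pallets
  Salem to D2: 50 pallets
  Salem to D3: 40 pallets
  Orem to D3: 70 pallets
Optimal cost = €1615.
Saving = 2090 − 1615 = €475.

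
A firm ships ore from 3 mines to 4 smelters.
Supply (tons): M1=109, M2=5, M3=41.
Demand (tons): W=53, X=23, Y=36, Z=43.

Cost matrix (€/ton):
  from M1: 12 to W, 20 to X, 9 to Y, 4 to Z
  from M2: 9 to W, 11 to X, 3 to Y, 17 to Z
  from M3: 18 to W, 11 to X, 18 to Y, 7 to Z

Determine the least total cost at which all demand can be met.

1409

One minimum-cost allocation:
  M1–W: 53 × €12 = €636
  M1–Y: 31 × €9 = €279
  M1–Z: 25 × €4 = €100
  M2–Y: 5 × €3 = €15
  M3–X: 23 × €11 = €253
  M3–Z: 18 × €7 = €126
Total = 636 + 279 + 100 + 15 + 253 + 126 = €1409.
(Supply check: M1 ships 109; M2 ships 5; M3 ships 41.)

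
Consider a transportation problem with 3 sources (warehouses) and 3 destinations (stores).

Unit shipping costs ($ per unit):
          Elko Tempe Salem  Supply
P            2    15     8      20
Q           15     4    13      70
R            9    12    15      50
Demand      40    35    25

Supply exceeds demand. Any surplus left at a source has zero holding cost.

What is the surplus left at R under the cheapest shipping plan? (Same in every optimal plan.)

Minimum-cost shipments:
  P->Elko: 20 × $2 = $40
  Q->Tempe: 35 × $4 = $140
  Q->Salem: 25 × $13 = $325
  R->Elko: 20 × $9 = $180
Total cost = $685.
R ships 20 of its 50, leaving 30.

30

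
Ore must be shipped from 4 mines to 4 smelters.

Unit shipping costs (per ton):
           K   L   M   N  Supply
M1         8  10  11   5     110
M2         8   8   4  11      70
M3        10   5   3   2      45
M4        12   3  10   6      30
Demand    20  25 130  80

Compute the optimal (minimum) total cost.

1210

A cheapest plan:
  M1→K: 20 × 8 = 160
  M1→M: 10 × 11 = 110
  M1→N: 80 × 5 = 400
  M2→M: 70 × 4 = 280
  M3→M: 45 × 3 = 135
  M4→L: 25 × 3 = 75
  M4→M: 5 × 10 = 50
Total = 160 + 110 + 400 + 280 + 135 + 75 + 50 = 1210.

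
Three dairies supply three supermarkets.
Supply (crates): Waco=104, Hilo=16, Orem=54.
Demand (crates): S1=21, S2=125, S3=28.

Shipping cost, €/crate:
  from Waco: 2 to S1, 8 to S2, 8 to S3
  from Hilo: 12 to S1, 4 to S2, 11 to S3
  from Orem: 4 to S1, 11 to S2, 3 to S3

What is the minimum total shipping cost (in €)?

Optimal allocation:
  Waco→S2: 104 × €8 = €832
  Hilo→S2: 16 × €4 = €64
  Orem→S1: 21 × €4 = €84
  Orem→S2: 5 × €11 = €55
  Orem→S3: 28 × €3 = €84
Total = 832 + 64 + 84 + 55 + 84 = €1119.
(Supply check: Waco ships 104; Hilo ships 16; Orem ships 54.)

1119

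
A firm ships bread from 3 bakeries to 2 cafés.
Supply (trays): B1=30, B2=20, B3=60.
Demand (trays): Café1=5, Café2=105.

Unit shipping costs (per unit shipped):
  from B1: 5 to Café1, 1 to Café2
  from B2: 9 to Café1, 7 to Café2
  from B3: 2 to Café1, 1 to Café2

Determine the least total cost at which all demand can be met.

A cheapest plan:
  B1–Café2: 30 trays
  B2–Café2: 20 trays
  B3–Café1: 5 trays
  B3–Café2: 55 trays
Total cost = 235.
(Supply check: B1 ships 30; B2 ships 20; B3 ships 60.)

235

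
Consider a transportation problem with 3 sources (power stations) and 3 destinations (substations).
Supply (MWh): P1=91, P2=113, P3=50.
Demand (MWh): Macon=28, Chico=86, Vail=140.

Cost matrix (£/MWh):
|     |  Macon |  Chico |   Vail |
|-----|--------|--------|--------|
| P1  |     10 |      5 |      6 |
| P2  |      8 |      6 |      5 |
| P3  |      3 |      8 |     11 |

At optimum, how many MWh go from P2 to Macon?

The minimum-cost plan:
  P1->Chico: 64 MWh
  P1->Vail: 27 MWh
  P2->Vail: 113 MWh
  P3->Macon: 28 MWh
  P3->Chico: 22 MWh
Total cost = £1307.
The route P2→Macon is not used.

0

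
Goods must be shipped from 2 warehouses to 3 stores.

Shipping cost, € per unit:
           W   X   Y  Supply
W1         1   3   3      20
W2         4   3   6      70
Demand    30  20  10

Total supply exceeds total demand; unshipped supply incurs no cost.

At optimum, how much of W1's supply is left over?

0

Minimum-cost shipments:
  W1→W: 20 × €1 = €20
  W2→W: 10 × €4 = €40
  W2→X: 20 × €3 = €60
  W2→Y: 10 × €6 = €60
Total cost = €180.
W1 ships 20 of its 20, leaving 0.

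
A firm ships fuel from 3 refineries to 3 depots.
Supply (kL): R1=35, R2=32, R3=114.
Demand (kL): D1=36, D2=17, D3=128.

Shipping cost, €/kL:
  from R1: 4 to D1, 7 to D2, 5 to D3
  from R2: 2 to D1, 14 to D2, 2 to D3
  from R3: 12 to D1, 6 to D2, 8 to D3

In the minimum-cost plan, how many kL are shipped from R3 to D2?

17

Optimal shipments:
  R1–D1: 35 × €4 = €140
  R2–D1: 1 × €2 = €2
  R2–D3: 31 × €2 = €62
  R3–D2: 17 × €6 = €102
  R3–D3: 97 × €8 = €776
Total cost = €1082.
So R3→D2 carries 17 kL.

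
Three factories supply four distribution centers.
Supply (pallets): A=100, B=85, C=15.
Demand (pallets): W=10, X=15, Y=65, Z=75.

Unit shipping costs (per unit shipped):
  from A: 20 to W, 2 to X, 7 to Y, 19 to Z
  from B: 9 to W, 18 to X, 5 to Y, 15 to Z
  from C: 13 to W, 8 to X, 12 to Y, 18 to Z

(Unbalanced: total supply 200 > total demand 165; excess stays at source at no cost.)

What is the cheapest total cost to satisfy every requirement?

An optimal shipping plan:
  A->X: 15 × 2 = 30
  A->Y: 65 × 7 = 455
  B->W: 10 × 9 = 90
  B->Z: 75 × 15 = 1125
Total = 30 + 455 + 90 + 1125 = 1700.

1700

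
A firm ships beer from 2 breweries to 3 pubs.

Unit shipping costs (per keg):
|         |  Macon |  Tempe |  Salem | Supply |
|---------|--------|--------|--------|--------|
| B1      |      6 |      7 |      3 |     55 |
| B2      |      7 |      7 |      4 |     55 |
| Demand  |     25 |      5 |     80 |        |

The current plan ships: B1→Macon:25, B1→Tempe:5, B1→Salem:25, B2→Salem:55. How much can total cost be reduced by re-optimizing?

5

Current plan cost = 25·6 + 5·7 + 25·3 + 55·4 = 480.
Optimal plan:
  B1→Macon: 25 × 6 = 150
  B1→Salem: 30 × 3 = 90
  B2→Tempe: 5 × 7 = 35
  B2→Salem: 50 × 4 = 200
Optimal cost = 475.
Saving = 480 − 475 = 5.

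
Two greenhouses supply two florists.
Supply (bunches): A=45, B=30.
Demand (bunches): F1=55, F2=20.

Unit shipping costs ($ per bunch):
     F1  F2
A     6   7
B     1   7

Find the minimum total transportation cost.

320

Optimal allocation:
  A→F1: 25 × $6 = $150
  A→F2: 20 × $7 = $140
  B→F1: 30 × $1 = $30
Total = 150 + 140 + 30 = $320.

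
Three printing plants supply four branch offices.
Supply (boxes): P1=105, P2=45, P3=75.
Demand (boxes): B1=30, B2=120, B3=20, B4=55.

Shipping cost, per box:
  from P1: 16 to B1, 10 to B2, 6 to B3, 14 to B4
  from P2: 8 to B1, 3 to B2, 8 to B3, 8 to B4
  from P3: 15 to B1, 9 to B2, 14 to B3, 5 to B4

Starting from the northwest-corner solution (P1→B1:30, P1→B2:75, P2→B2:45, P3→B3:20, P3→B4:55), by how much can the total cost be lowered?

Current plan cost = 30·16 + 75·10 + 45·3 + 20·14 + 55·5 = 1920.
Optimal plan:
  P1->B2: 85 × 10 = 850
  P1->B3: 20 × 6 = 120
  P2->B1: 30 × 8 = 240
  P2->B2: 15 × 3 = 45
  P3->B2: 20 × 9 = 180
  P3->B4: 55 × 5 = 275
Optimal cost = 1710.
Saving = 1920 − 1710 = 210.

210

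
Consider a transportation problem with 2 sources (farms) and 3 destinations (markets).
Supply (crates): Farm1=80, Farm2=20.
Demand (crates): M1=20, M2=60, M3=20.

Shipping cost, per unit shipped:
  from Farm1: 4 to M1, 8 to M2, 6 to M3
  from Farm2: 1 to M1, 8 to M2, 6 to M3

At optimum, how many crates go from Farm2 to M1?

20

The minimum-cost plan:
  Farm1→M2: 60 × 8 = 480
  Farm1→M3: 20 × 6 = 120
  Farm2→M1: 20 × 1 = 20
Total cost = 620.
So Farm2→M1 carries 20 crates.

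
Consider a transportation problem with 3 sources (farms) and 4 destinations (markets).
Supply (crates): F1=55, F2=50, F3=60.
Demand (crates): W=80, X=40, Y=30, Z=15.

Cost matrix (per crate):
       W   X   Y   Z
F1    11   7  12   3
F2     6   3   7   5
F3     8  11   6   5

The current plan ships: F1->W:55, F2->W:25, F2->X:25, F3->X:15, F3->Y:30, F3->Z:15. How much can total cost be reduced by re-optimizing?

Current plan cost = 55·11 + 25·6 + 25·3 + 15·11 + 30·6 + 15·5 = 1250.
Optimal plan:
  F1→X: 40 × 7 = 280
  F1→Z: 15 × 3 = 45
  F2→W: 50 × 6 = 300
  F3→W: 30 × 8 = 240
  F3→Y: 30 × 6 = 180
Optimal cost = 1045.
Saving = 1250 − 1045 = 205.

205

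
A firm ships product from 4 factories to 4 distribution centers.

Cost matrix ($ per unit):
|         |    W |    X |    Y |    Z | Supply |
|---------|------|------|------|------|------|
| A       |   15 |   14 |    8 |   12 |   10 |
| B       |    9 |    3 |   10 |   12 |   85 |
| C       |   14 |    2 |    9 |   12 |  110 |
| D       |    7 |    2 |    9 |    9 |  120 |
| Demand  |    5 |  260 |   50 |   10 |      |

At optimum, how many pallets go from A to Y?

The minimum-cost plan:
  A→Y: 10 × $8 = $80
  B→X: 85 × $3 = $255
  C→X: 70 × $2 = $140
  C→Y: 40 × $9 = $360
  D→W: 5 × $7 = $35
  D→X: 105 × $2 = $210
  D→Z: 10 × $9 = $90
Total cost = $1170.
So A→Y carries 10 pallets.

10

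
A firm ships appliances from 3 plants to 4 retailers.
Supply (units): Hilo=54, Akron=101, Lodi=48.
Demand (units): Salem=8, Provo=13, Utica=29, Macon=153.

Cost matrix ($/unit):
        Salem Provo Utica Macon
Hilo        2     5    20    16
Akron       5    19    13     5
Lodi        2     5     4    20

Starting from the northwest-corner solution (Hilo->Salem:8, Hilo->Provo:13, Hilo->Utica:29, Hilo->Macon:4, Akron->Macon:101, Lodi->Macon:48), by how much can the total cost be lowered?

Current plan cost = 8·2 + 13·5 + 29·20 + 4·16 + 101·5 + 48·20 = $2190.
Optimal plan:
  Hilo->Provo: 2 units
  Hilo->Macon: 52 units
  Akron->Macon: 101 units
  Lodi->Salem: 8 units
  Lodi->Provo: 11 units
  Lodi->Utica: 29 units
Optimal cost = $1534.
Saving = 2190 − 1534 = $656.

656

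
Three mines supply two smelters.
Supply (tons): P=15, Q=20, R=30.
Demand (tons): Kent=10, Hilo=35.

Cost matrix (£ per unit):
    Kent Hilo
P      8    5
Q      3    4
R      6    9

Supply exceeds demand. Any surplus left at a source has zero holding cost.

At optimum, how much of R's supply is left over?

20

An optimal plan:
  P→Hilo: 15 × £5 = £75
  Q→Hilo: 20 × £4 = £80
  R→Kent: 10 × £6 = £60
Total cost = £215.
R ships 10 of its 30, leaving 20.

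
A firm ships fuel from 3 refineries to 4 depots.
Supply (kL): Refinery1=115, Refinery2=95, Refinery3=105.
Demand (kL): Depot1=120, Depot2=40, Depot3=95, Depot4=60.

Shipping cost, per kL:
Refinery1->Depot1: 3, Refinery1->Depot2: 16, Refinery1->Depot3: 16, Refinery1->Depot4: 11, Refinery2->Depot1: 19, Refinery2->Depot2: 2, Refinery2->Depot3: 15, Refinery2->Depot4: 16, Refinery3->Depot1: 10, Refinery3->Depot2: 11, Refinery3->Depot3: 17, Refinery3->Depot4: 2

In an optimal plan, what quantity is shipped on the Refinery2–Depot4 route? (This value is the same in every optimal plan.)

0

The minimum-cost plan:
  Refinery1 to Depot1: 115 kL
  Refinery2 to Depot2: 40 kL
  Refinery2 to Depot3: 55 kL
  Refinery3 to Depot1: 5 kL
  Refinery3 to Depot3: 40 kL
  Refinery3 to Depot4: 60 kL
Total cost = 2100.
The route Refinery2→Depot4 is not used.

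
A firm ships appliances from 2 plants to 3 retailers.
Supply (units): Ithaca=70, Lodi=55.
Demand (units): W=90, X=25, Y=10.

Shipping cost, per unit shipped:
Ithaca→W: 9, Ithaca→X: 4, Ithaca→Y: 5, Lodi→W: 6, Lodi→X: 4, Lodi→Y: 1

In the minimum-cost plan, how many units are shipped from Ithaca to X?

25

Solving gives:
  Ithaca–W: 45 × 9 = 405
  Ithaca–X: 25 × 4 = 100
  Lodi–W: 45 × 6 = 270
  Lodi–Y: 10 × 1 = 10
Total cost = 785.
So Ithaca→X carries 25 units.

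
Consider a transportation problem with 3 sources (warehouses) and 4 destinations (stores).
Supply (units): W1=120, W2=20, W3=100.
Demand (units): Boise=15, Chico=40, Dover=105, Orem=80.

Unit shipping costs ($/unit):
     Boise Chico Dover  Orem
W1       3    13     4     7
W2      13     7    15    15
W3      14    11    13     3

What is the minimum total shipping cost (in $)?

An optimal shipping plan:
  W1→Boise: 15 × $3 = $45
  W1→Dover: 105 × $4 = $420
  W2→Chico: 20 × $7 = $140
  W3→Chico: 20 × $11 = $220
  W3→Orem: 80 × $3 = $240
Total = 45 + 420 + 140 + 220 + 240 = $1065.

1065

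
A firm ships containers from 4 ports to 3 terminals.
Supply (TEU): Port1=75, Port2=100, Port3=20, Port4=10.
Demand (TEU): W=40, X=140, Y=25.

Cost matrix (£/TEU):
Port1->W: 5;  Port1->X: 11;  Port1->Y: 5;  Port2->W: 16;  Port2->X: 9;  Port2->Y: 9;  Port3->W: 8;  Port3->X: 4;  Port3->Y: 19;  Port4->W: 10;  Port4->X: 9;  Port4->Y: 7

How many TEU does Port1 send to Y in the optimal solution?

The minimum-cost plan:
  Port1 to W: 40 × £5 = £200
  Port1 to X: 10 × £11 = £110
  Port1 to Y: 25 × £5 = £125
  Port2 to X: 100 × £9 = £900
  Port3 to X: 20 × £4 = £80
  Port4 to X: 10 × £9 = £90
Total cost = £1505.
So Port1→Y carries 25 TEU.

25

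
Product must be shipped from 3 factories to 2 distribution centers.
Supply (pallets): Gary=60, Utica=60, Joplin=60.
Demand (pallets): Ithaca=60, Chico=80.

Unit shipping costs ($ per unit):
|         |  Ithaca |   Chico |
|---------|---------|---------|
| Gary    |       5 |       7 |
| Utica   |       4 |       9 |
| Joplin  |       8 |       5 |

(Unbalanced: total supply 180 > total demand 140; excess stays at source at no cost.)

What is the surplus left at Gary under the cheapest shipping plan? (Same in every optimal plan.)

An optimal plan:
  Gary->Chico: 20 × $7 = $140
  Utica->Ithaca: 60 × $4 = $240
  Joplin->Chico: 60 × $5 = $300
Total cost = $680.
Gary ships 20 of its 60, leaving 40.

40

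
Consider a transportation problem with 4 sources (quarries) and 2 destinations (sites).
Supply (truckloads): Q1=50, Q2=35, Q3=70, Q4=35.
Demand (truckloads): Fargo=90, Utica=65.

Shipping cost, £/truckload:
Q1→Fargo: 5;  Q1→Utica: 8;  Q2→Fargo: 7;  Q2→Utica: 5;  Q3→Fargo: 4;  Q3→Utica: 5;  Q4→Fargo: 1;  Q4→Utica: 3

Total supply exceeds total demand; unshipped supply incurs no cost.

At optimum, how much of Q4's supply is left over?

An optimal plan:
  Q1–Fargo: 15 × £5 = £75
  Q2–Utica: 35 × £5 = £175
  Q3–Fargo: 40 × £4 = £160
  Q3–Utica: 30 × £5 = £150
  Q4–Fargo: 35 × £1 = £35
Total cost = £595.
Q4 ships 35 of its 35, leaving 0.

0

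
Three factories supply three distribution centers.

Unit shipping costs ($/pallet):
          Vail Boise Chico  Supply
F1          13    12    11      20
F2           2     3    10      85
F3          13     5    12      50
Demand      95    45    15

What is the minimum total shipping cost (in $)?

690

A cheapest plan:
  F1->Vail: 5 × $13 = $65
  F1->Chico: 15 × $11 = $165
  F2->Vail: 85 × $2 = $170
  F3->Vail: 5 × $13 = $65
  F3->Boise: 45 × $5 = $225
Total = 65 + 165 + 170 + 65 + 225 = $690.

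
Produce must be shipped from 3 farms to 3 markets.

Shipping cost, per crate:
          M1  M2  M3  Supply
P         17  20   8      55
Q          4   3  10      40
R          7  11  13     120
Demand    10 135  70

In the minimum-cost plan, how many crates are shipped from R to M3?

15

The minimum-cost plan:
  P–M3: 55 × 8 = 440
  Q–M2: 40 × 3 = 120
  R–M1: 10 × 7 = 70
  R–M2: 95 × 11 = 1045
  R–M3: 15 × 13 = 195
Total cost = 1870.
So R→M3 carries 15 crates.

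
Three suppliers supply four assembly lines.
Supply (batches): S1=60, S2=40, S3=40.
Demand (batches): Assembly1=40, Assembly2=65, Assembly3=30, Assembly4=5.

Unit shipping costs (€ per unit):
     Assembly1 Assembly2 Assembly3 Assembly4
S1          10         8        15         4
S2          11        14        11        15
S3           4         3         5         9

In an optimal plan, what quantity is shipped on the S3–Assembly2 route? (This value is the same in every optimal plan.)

10

The minimum-cost plan:
  S1→Assembly2: 55 × €8 = €440
  S1→Assembly4: 5 × €4 = €20
  S2→Assembly1: 10 × €11 = €110
  S2→Assembly3: 30 × €11 = €330
  S3→Assembly1: 30 × €4 = €120
  S3→Assembly2: 10 × €3 = €30
Total cost = €1050.
So S3→Assembly2 carries 10 batches.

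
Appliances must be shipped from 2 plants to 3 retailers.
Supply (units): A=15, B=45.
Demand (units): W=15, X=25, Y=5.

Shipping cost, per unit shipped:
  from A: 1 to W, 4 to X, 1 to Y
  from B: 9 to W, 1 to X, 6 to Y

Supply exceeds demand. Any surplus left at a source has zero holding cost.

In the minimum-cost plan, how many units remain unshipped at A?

Minimum-cost shipments:
  A→W: 15 × 1 = 15
  B→X: 25 × 1 = 25
  B→Y: 5 × 6 = 30
Total cost = 70.
A ships 15 of its 15, leaving 0.

0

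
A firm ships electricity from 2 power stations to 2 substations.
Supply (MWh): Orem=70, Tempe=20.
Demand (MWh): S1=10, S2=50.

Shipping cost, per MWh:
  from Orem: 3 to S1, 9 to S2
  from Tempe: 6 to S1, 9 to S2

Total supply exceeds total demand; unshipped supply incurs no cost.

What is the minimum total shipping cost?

A cheapest plan:
  Orem->S1: 10 × 3 = 30
  Orem->S2: 50 × 9 = 450
Total = 30 + 450 = 480.
(Supply check: Orem ships 60; Tempe ships 0.)

480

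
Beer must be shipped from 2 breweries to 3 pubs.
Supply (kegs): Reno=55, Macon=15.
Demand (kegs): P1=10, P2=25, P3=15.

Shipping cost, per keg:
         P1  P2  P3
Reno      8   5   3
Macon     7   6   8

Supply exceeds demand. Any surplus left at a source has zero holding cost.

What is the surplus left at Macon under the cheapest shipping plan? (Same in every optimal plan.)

5

Minimum-cost shipments:
  Reno->P2: 25 × 5 = 125
  Reno->P3: 15 × 3 = 45
  Macon->P1: 10 × 7 = 70
Total cost = 240.
Macon ships 10 of its 15, leaving 5.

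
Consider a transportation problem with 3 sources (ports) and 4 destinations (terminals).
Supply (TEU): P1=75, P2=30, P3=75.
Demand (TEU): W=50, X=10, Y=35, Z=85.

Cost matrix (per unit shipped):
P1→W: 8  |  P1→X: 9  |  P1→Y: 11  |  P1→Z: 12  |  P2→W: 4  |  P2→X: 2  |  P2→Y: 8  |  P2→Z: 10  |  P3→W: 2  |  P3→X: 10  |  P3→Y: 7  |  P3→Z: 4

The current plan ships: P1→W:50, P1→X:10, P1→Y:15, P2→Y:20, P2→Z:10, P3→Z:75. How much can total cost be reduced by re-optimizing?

Current plan cost = 50·8 + 10·9 + 15·11 + 20·8 + 10·10 + 75·4 = 1215.
Optimal plan:
  P1 to W: 30 TEU
  P1 to Y: 35 TEU
  P1 to Z: 10 TEU
  P2 to W: 20 TEU
  P2 to X: 10 TEU
  P3 to Z: 75 TEU
Optimal cost = 1145.
Saving = 1215 − 1145 = 70.

70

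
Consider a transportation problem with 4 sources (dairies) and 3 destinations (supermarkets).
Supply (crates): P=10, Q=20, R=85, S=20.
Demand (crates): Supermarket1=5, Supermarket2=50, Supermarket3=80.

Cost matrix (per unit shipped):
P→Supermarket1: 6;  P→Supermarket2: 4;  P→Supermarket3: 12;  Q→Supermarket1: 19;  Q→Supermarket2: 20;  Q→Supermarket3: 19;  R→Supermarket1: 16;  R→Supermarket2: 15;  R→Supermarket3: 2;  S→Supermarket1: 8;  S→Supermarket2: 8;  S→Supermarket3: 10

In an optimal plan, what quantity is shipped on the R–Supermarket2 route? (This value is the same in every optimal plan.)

Solving gives:
  P→Supermarket2: 10 crates
  Q→Supermarket1: 5 crates
  Q→Supermarket2: 15 crates
  R→Supermarket2: 5 crates
  R→Supermarket3: 80 crates
  S→Supermarket2: 20 crates
Total cost = 830.
So R→Supermarket2 carries 5 crates.

5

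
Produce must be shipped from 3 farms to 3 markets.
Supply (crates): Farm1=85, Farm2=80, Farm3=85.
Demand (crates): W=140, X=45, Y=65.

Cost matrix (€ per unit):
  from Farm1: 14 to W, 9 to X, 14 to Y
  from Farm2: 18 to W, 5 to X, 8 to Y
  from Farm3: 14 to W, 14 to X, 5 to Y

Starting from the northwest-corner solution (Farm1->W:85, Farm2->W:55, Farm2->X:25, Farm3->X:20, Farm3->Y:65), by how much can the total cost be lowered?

Current plan cost = 85·14 + 55·18 + 25·5 + 20·14 + 65·5 = €2910.
Optimal plan:
  Farm1–W: 85 × €14 = €1190
  Farm2–X: 45 × €5 = €225
  Farm2–Y: 35 × €8 = €280
  Farm3–W: 55 × €14 = €770
  Farm3–Y: 30 × €5 = €150
Optimal cost = €2615.
Saving = 2910 − 2615 = €295.

295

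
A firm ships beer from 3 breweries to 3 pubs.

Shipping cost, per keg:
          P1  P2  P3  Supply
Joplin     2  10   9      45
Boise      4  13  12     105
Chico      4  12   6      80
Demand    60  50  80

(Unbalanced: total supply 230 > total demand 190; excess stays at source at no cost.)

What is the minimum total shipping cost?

1235

Optimal allocation:
  Joplin→P2: 45 × 10 = 450
  Boise→P1: 60 × 4 = 240
  Boise→P2: 5 × 13 = 65
  Chico→P3: 80 × 6 = 480
Total = 450 + 240 + 65 + 480 = 1235.
(Supply check: Joplin ships 45; Boise ships 65; Chico ships 80.)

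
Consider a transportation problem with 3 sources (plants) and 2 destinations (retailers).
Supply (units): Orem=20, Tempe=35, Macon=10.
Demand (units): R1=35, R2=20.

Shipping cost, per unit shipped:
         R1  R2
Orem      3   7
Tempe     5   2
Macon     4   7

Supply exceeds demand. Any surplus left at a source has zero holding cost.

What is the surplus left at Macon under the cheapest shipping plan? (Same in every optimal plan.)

An optimal plan:
  Orem–R1: 20 × 3 = 60
  Tempe–R1: 5 × 5 = 25
  Tempe–R2: 20 × 2 = 40
  Macon–R1: 10 × 4 = 40
Total cost = 165.
Macon ships 10 of its 10, leaving 0.

0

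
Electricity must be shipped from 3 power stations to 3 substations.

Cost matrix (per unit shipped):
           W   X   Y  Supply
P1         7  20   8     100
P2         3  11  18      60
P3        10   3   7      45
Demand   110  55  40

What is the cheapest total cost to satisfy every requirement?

1135

One minimum-cost allocation:
  P1–W: 60 × 7 = 420
  P1–Y: 40 × 8 = 320
  P2–W: 50 × 3 = 150
  P2–X: 10 × 11 = 110
  P3–X: 45 × 3 = 135
Total = 420 + 320 + 150 + 110 + 135 = 1135.
(Supply check: P1 ships 100; P2 ships 60; P3 ships 45.)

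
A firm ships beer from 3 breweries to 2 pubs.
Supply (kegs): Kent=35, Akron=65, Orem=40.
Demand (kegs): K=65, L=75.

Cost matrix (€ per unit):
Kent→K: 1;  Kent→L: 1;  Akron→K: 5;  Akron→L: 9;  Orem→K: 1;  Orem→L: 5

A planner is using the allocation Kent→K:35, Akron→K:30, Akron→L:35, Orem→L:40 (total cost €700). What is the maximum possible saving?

Current plan cost = 35·1 + 30·5 + 35·9 + 40·5 = €700.
Optimal plan:
  Kent to L: 35 × €1 = €35
  Akron to K: 65 × €5 = €325
  Orem to L: 40 × €5 = €200
Optimal cost = €560.
Saving = 700 − 560 = €140.

140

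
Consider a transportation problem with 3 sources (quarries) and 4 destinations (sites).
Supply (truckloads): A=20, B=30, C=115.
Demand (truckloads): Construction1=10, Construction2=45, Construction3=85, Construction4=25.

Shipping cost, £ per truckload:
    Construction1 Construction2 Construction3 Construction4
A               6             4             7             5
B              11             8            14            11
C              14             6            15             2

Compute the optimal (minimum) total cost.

1525

One minimum-cost allocation:
  A->Construction3: 20 × £7 = £140
  B->Construction1: 10 × £11 = £110
  B->Construction3: 20 × £14 = £280
  C->Construction2: 45 × £6 = £270
  C->Construction3: 45 × £15 = £675
  C->Construction4: 25 × £2 = £50
Total = 140 + 110 + 280 + 270 + 675 + 50 = £1525.
(Supply check: A ships 20; B ships 30; C ships 115.)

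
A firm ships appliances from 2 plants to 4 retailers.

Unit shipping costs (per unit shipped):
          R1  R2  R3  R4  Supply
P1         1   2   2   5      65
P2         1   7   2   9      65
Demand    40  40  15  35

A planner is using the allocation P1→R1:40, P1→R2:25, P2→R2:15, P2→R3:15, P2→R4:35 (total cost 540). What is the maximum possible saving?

Current plan cost = 40·1 + 25·2 + 15·7 + 15·2 + 35·9 = 540.
Optimal plan:
  P1→R2: 40 units
  P1→R4: 25 units
  P2→R1: 40 units
  P2→R3: 15 units
  P2→R4: 10 units
Optimal cost = 365.
Saving = 540 − 365 = 175.

175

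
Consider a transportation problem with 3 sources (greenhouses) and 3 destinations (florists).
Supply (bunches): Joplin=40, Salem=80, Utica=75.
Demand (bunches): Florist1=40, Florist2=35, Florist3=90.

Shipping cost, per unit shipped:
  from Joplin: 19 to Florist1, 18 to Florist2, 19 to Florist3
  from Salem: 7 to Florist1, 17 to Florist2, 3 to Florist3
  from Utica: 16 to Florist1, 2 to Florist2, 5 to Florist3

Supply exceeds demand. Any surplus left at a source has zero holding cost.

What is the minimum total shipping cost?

820

A cheapest plan:
  Joplin→Florist1: 10 bunches
  Salem→Florist1: 30 bunches
  Salem→Florist3: 50 bunches
  Utica→Florist2: 35 bunches
  Utica→Florist3: 40 bunches
Total cost = 820.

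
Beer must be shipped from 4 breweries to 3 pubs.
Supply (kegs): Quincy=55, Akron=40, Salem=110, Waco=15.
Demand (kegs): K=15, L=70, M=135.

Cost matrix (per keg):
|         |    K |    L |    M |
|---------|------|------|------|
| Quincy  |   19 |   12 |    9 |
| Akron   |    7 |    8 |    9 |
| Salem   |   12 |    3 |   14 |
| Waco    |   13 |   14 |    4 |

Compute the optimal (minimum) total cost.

Optimal allocation:
  Quincy→M: 55 kegs
  Akron→M: 40 kegs
  Salem→K: 15 kegs
  Salem→L: 70 kegs
  Salem→M: 25 kegs
  Waco→M: 15 kegs
Total cost = 1655.

1655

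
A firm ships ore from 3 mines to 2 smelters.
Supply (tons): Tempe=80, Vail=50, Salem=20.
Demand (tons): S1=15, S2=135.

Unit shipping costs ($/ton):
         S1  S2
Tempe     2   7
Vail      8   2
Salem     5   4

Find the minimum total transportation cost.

A cheapest plan:
  Tempe->S1: 15 × $2 = $30
  Tempe->S2: 65 × $7 = $455
  Vail->S2: 50 × $2 = $100
  Salem->S2: 20 × $4 = $80
Total = 30 + 455 + 100 + 80 = $665.

665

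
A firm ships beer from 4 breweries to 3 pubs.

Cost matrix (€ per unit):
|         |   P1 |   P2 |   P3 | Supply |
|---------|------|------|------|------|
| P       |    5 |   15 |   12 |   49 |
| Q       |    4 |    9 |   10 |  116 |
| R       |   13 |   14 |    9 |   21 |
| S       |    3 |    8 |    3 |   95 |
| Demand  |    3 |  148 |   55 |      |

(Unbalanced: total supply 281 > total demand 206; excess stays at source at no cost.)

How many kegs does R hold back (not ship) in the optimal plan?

An optimal plan:
  Q->P1: 3 × €4 = €12
  Q->P2: 108 × €9 = €972
  S->P2: 40 × €8 = €320
  S->P3: 55 × €3 = €165
Total cost = €1469.
R ships 0 of its 21, leaving 21.

21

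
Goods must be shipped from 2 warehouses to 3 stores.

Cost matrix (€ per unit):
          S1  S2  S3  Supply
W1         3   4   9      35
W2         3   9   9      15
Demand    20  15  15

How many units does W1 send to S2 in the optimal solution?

Solving gives:
  W1–S1: 5 × €3 = €15
  W1–S2: 15 × €4 = €60
  W1–S3: 15 × €9 = €135
  W2–S1: 15 × €3 = €45
Total cost = €255.
So W1→S2 carries 15 units.

15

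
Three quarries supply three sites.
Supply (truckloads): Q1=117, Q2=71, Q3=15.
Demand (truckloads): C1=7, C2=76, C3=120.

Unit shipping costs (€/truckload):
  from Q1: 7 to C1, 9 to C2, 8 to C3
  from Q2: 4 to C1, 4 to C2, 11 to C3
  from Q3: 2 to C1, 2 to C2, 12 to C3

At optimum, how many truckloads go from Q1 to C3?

The minimum-cost plan:
  Q1 to C3: 117 × €8 = €936
  Q2 to C1: 7 × €4 = €28
  Q2 to C2: 61 × €4 = €244
  Q2 to C3: 3 × €11 = €33
  Q3 to C2: 15 × €2 = €30
Total cost = €1271.
So Q1→C3 carries 117 truckloads.

117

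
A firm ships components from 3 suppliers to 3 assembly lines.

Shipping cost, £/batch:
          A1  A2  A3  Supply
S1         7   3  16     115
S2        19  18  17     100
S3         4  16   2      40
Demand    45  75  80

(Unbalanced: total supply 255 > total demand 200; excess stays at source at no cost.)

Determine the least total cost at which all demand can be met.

An optimal shipping plan:
  S1–A1: 40 × £7 = £280
  S1–A2: 75 × £3 = £225
  S2–A1: 5 × £19 = £95
  S2–A3: 40 × £17 = £680
  S3–A3: 40 × £2 = £80
Total = 280 + 225 + 95 + 680 + 80 = £1360.

1360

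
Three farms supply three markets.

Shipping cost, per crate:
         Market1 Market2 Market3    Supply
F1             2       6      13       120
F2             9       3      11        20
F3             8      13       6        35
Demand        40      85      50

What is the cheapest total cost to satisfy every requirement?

935

A cheapest plan:
  F1->Market1: 40 × 2 = 80
  F1->Market2: 65 × 6 = 390
  F1->Market3: 15 × 13 = 195
  F2->Market2: 20 × 3 = 60
  F3->Market3: 35 × 6 = 210
Total = 80 + 390 + 195 + 60 + 210 = 935.
(Supply check: F1 ships 120; F2 ships 20; F3 ships 35.)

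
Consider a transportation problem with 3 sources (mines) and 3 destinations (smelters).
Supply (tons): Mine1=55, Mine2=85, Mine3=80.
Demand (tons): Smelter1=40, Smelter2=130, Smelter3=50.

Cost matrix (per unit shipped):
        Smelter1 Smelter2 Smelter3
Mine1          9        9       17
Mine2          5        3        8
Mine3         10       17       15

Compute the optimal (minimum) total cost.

1800

Optimal allocation:
  Mine1->Smelter2: 55 × 9 = 495
  Mine2->Smelter2: 75 × 3 = 225
  Mine2->Smelter3: 10 × 8 = 80
  Mine3->Smelter1: 40 × 10 = 400
  Mine3->Smelter3: 40 × 15 = 600
Total = 495 + 225 + 80 + 400 + 600 = 1800.
(Supply check: Mine1 ships 55; Mine2 ships 85; Mine3 ships 80.)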